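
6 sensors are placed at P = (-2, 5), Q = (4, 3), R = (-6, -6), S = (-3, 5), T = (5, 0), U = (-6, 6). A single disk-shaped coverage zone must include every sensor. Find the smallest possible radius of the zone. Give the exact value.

By Welzl's lemma the MEC is supported by two points (diametrically opposite) or three points (on a circumcircle).
The minimum enclosing circle is determined by three boundary points: R, T, U.
Their circumcentre is (-47/22, 0) with r² = 24649/484.
The farthest remaining point Q is at distance² 22581/484 ≤ 24649/484.
r = √(24649/484) = 157/22.

157/22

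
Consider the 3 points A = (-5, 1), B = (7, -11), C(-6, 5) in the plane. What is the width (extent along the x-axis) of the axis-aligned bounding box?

13

max x = 7, min x = -6, so width = 13.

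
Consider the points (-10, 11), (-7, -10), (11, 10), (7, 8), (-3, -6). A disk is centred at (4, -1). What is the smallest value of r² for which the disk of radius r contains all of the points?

The required radius is the distance from (4, -1) to the farthest point.
Squared distances: 340, 202, 170, 90, 74.
Maximum is 340, attained at (-10, 11).

340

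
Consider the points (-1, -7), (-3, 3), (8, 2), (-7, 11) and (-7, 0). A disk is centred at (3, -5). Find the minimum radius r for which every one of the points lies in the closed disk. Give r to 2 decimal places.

The required radius is the distance from (3, -5) to the farthest point.
Squared distances: 20, 100, 74, 356, 125.
Maximum is 356, attained at (-7, 11).
r = √356 ≈ 18.87.

18.87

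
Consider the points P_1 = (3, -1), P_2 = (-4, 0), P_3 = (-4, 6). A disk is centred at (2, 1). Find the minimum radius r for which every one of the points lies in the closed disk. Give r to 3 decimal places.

7.810

The required radius is the distance from (2, 1) to the farthest point.
Squared distances: 5, 37, 61.
Maximum is 61, attained at P_3.
r = √61 ≈ 7.810.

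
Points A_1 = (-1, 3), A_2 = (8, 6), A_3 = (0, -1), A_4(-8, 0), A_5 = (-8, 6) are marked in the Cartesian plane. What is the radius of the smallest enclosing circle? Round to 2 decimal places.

8.54

The minimum enclosing circle of a finite set is fixed by two of the points (as a diameter) or three (as a circumcircle).
The farthest pair is A_2–A_4 with squared distance 292. The circle on this segment as diameter has centre (0, 3) and r² = 292/4 = 73.
Check A_1: distance² to centre = 1 ≤ 73, so it lies inside.
All remaining points lie in this disk, and no smaller disk contains both endpoints, so this is the minimum enclosing circle.
r = √73 ≈ 8.54.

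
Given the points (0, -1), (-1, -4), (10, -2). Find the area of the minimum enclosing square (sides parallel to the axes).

121

The bounding box has width 11 and height 3.
An axis-aligned square enclosing the set must have side ≥ max(width, height).
So the minimum side is max(11, 3) = 11.
Area = 11² = 121.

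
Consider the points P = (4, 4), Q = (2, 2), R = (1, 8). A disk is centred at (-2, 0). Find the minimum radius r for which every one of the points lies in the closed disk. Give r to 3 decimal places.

The required radius is the distance from (-2, 0) to the farthest point.
Squared distances: 52, 20, 73.
Maximum is 73, attained at R.
r = √73 ≈ 8.544.

8.544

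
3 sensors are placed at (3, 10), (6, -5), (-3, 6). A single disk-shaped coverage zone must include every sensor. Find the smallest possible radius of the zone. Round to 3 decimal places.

7.685

Call the three points A, B, C in the order given.
Side lengths²: AB² = 234, AC² = 52, BC² = 202.
Since AB² = 234 < 202 + 52 = 254, the triangle is acute, so the smallest enclosing circle is the circumcircle.
Circumcentre = (64/17, 40/17), r² = 17069/289.
r = √(17069/289) ≈ 7.685.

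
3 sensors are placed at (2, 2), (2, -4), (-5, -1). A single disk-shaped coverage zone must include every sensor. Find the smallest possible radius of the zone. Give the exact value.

29/7

Call the three points A, B, C in the order given.
Side lengths²: AB² = 36, AC² = 58, BC² = 58.
Since BC² = 58 < 58 + 36 = 94, the triangle is acute, so the smallest enclosing circle is the circumcircle.
Circumcentre = (-6/7, -1), r² = 841/49.
r = √(841/49) = 29/7.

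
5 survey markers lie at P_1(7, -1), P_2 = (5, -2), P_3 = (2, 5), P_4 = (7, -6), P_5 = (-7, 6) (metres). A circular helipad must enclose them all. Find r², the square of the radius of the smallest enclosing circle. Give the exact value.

85

By Welzl's lemma the MEC is supported by two points (diametrically opposite) or three points (on a circumcircle).
The farthest pair is P_4–P_5 with squared distance 340. The circle on this segment as diameter has centre (0, 0) and r² = 340/4 = 85.
Check P_1: distance² to centre = 50 ≤ 85, so it lies inside.
All remaining points lie in this disk, and no smaller disk contains both endpoints, so this is the minimum enclosing circle.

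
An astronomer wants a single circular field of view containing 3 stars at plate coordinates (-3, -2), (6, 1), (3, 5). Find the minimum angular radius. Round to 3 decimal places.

4.859

Call the three points A, B, C in the order given.
Side lengths²: AB² = 90, AC² = 85, BC² = 25.
Since AB² = 90 < 85 + 25 = 110, the triangle is acute, so the smallest enclosing circle is the circumcircle.
Circumcentre = (7/6, 0.5), r² = 425/18.
r = √(425/18) ≈ 4.859.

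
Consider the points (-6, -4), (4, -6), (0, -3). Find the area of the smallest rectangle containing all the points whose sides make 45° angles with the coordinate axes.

48

In coordinates u = x + y, v = x − y the rectangle is axis-aligned; the map (x,y)→(u,v) scales areas by 2.
u-values: -10, -2, -3; range = -2 − (-10) = 8.
v-values: -2, 10, 3; range = 10 − (-2) = 12.
Area = (8 × 12) / 2 = 48.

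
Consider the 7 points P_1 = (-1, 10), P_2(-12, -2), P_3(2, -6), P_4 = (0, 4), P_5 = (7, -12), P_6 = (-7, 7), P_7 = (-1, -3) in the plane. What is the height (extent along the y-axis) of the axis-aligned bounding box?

22

max y = 10, min y = -12, so height = 22.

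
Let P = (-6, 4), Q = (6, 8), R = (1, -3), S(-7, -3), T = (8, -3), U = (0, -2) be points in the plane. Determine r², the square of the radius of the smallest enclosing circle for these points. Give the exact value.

18125/242

The minimum enclosing circle is determined by three boundary points: Q, S, T.
Their circumcentre is (0.5, 29/22) with r² = 18125/242.
The farthest remaining point P is at distance² 11965/242 ≤ 18125/242.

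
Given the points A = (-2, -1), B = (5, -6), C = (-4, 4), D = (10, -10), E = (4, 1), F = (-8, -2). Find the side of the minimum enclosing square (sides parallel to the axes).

18

The bounding box has width 18 and height 14.
An axis-aligned square enclosing the set must have side ≥ max(width, height).
So the minimum side is max(18, 14) = 18.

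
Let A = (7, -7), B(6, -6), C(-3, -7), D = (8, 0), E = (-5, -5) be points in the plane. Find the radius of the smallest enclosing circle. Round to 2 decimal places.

6.97

By Welzl's lemma the MEC is supported by two points (diametrically opposite) or three points (on a circumcircle).
The minimum enclosing circle is determined by three boundary points: A, D, E.
Their circumcentre is (67/43, -114/43) with r² = 89725/1849.
The farthest remaining point C is at distance² 73385/1849 ≤ 89725/1849.
r = √(89725/1849) ≈ 6.97.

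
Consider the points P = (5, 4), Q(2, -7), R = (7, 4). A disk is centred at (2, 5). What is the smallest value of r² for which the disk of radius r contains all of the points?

The required radius is the distance from (2, 5) to the farthest point.
Squared distances: 10, 144, 26.
Maximum is 144, attained at Q.

144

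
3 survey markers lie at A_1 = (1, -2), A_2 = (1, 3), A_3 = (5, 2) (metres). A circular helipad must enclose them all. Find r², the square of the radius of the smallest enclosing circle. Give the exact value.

Side lengths²: A_1A_2² = 25, A_1A_3² = 32, A_2A_3² = 17.
Since A_1A_3² = 32 < 25 + 17 = 42, the triangle is acute, so the smallest enclosing circle is the circumcircle.
Circumcentre = (2.5, 0.5), r² = 8.5.

8.5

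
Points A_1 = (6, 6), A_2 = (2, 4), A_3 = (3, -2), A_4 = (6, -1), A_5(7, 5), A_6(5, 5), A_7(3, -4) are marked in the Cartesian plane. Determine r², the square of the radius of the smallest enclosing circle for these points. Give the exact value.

27.25

The farthest pair is A_1–A_7 with squared distance 109. The circle on this segment as diameter has centre (4.5, 1) and r² = 109/4 = 27.25.
Check A_2: distance² to centre = 15.25 ≤ 27.25, so it lies inside.
All remaining points lie in this disk, and no smaller disk contains both endpoints, so this is the minimum enclosing circle.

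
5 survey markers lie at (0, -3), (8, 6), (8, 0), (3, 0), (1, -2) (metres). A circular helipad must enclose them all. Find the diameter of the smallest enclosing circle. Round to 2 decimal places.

The minimum enclosing circle of a finite set is fixed by two of the points (as a diameter) or three (as a circumcircle).
The farthest pair is (0, -3)–(8, 6) with squared distance 145. The circle on this segment as diameter has centre (4, 1.5) and r² = 145/4 = 36.25.
Check (8, 0): distance² to centre = 18.25 ≤ 36.25, so it lies inside.
All remaining points lie in this disk, and no smaller disk contains both endpoints, so this is the minimum enclosing circle.
Diameter = 2r = 2√(36.25) ≈ 12.04.

12.04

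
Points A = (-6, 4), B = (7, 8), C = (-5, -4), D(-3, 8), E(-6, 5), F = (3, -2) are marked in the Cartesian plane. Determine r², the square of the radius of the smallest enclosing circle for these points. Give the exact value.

72

By Welzl's lemma the MEC is supported by two points (diametrically opposite) or three points (on a circumcircle).
The farthest pair is B–C with squared distance 288. The circle on this segment as diameter has centre (1, 2) and r² = 288/4 = 72.
Check A: distance² to centre = 53 ≤ 72, so it lies inside.
All remaining points lie in this disk, and no smaller disk contains both endpoints, so this is the minimum enclosing circle.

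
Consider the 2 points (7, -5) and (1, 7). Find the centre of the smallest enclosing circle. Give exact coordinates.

The smallest circle enclosing two points has them as diameter endpoints.
Centre = midpoint = (4, 1); r² = |(7, -5)−(1, 7)|²/4 = 180/4 = 45.
Centre = (4, 1).

(4, 1)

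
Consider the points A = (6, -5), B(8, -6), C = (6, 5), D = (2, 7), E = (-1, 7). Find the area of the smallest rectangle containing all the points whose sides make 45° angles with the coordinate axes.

In coordinates u = x + y, v = x − y the rectangle is axis-aligned; the map (x,y)→(u,v) scales areas by 2.
u-values: 1, 2, 11, 9, 6; range = 11 − 1 = 10.
v-values: 11, 14, 1, -5, -8; range = 14 − (-8) = 22.
Area = (10 × 22) / 2 = 110.

110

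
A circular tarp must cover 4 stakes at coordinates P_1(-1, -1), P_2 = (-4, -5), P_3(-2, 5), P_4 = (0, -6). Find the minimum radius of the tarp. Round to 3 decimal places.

A smallest enclosing disk is always determined by at most three of the input points on its boundary.
The farthest pair is P_3–P_4 with squared distance 125. The circle on this segment as diameter has centre (-1, -0.5) and r² = 125/4 = 31.25.
Check P_1: distance² to centre = 0.25 ≤ 31.25, so it lies inside.
All remaining points lie in this disk, and no smaller disk contains both endpoints, so this is the minimum enclosing circle.
r = √(31.25) ≈ 5.590.

5.590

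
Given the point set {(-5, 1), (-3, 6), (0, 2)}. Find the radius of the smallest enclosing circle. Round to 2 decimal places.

2.98

Call the three points A, B, C in the order given.
Side lengths²: AB² = 29, AC² = 26, BC² = 25.
Since AB² = 29 < 26 + 25 = 51, the triangle is acute, so the smallest enclosing circle is the circumcircle.
Circumcentre = (-129/46, 139/46), r² = 9425/1058.
r = √(9425/1058) ≈ 2.98.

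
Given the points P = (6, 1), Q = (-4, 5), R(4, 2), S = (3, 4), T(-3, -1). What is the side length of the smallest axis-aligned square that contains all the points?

10

The bounding box has width 10 and height 6.
An axis-aligned square enclosing the set must have side ≥ max(width, height).
So the minimum side is max(10, 6) = 10.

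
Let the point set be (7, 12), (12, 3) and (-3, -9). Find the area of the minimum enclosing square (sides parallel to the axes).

441

The bounding box has width 15 and height 21.
An axis-aligned square enclosing the set must have side ≥ max(width, height).
So the minimum side is max(15, 21) = 21.
Area = 21² = 441.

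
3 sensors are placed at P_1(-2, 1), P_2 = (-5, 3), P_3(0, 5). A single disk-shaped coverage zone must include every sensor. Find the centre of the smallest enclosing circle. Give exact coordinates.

(-2.375, 3.6875)

Side lengths²: P_1P_2² = 13, P_1P_3² = 20, P_2P_3² = 29.
Since P_2P_3² = 29 < 20 + 13 = 33, the triangle is acute, so the smallest enclosing circle is the circumcircle.
Circumcentre = (-2.375, 3.6875), r² = 7.36328125.
Centre = (-2.375, 3.6875).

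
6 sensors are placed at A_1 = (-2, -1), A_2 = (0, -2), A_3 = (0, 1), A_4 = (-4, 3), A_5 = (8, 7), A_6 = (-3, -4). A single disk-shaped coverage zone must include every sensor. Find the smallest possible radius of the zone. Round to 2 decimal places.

7.78

A smallest enclosing disk is always determined by at most three of the input points on its boundary.
The farthest pair is A_5–A_6 with squared distance 242. The circle on this segment as diameter has centre (2.5, 1.5) and r² = 242/4 = 60.5.
Check A_1: distance² to centre = 26.5 ≤ 60.5, so it lies inside.
All remaining points lie in this disk, and no smaller disk contains both endpoints, so this is the minimum enclosing circle.
r = √(60.5) ≈ 7.78.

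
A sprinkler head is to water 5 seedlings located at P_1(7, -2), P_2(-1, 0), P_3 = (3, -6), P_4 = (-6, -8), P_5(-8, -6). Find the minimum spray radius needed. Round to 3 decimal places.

7.762

By Welzl's lemma the MEC is supported by two points (diametrically opposite) or three points (on a circumcircle).
The farthest pair is P_1–P_5 with squared distance 241. The circle on this segment as diameter has centre (-0.5, -4) and r² = 241/4 = 60.25.
Check P_2: distance² to centre = 16.25 ≤ 60.25, so it lies inside.
All remaining points lie in this disk, and no smaller disk contains both endpoints, so this is the minimum enclosing circle.
r = √(60.25) ≈ 7.762.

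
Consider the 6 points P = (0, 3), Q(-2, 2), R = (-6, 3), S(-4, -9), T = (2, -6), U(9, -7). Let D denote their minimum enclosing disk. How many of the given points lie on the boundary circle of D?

By Welzl's lemma the MEC is supported by two points (diametrically opposite) or three points (on a circumcircle).
The farthest pair is R–U with squared distance 325. The circle on this segment as diameter has centre (1.5, -2) and r² = 325/4 = 81.25.
Check P: distance² to centre = 27.25 ≤ 81.25, so it lies inside.
All remaining points lie in this disk, and no smaller disk contains both endpoints, so this is the minimum enclosing circle.
The points at distance exactly r from the centre are R, U — 2 points.

2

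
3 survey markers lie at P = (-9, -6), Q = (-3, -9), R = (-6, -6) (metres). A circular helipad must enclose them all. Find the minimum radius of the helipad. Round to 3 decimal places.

3.354

Side lengths²: PQ² = 45, PR² = 9, QR² = 18.
Since PQ² = 45 ≥ 18 + 9 = 27, the angle opposite PQ is not acute, so the smallest enclosing circle has PQ as diameter.
Centre = midpoint of PQ = (-6, -7.5), r² = 45/4 = 11.25.
r = √(11.25) ≈ 3.354.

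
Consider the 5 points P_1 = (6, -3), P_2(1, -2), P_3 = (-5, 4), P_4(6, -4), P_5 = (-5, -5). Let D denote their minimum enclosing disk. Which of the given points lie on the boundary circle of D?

P_3, P_4, P_5

A smallest enclosing disk is always determined by at most three of the input points on its boundary.
The minimum enclosing circle is determined by three boundary points: P_3, P_4, P_5.
Their circumcentre is (3/22, -0.5) with r² = 11285/242.
The farthest remaining point P_1 is at distance² 9833/242 ≤ 11285/242.
The points at distance exactly r from the centre are P_3, P_4, P_5 — 3 points.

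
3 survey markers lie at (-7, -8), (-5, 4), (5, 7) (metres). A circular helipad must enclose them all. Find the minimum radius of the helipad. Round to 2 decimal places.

Call the three points A, B, C in the order given.
Side lengths²: AB² = 148, AC² = 369, BC² = 109.
Since AC² = 369 ≥ 148 + 109 = 257, the angle opposite AC is not acute, so the smallest enclosing circle has AC as diameter.
Centre = midpoint of AC = (-1, -0.5), r² = 369/4 = 92.25.
r = √(92.25) ≈ 9.60.

9.60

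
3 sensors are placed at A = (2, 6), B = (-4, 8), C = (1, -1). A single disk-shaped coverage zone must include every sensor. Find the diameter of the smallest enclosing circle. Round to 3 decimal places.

10.296

Side lengths²: AB² = 40, AC² = 50, BC² = 106.
Since BC² = 106 ≥ 50 + 40 = 90, the angle opposite BC is not acute, so the smallest enclosing circle has BC as diameter.
Centre = midpoint of BC = (-1.5, 3.5), r² = 106/4 = 26.5.
Diameter = 2r = 2√(26.5) ≈ 10.296.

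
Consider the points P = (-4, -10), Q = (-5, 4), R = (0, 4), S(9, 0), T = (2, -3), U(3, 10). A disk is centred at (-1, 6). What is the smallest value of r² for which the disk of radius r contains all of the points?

The required radius is the distance from (-1, 6) to the farthest point.
Squared distances: 265, 20, 5, 136, 90, 32.
Maximum is 265, attained at P.

265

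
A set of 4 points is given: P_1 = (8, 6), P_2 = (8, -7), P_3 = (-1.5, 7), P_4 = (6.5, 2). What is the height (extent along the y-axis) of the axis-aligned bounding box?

14

max y = 7, min y = -7, so height = 14.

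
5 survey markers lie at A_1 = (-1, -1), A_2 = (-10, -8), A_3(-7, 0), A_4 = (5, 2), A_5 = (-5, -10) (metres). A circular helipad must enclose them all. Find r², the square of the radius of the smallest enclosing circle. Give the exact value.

81.25

A smallest enclosing disk is always determined by at most three of the input points on its boundary.
The farthest pair is A_2–A_4 with squared distance 325. The circle on this segment as diameter has centre (-2.5, -3) and r² = 325/4 = 81.25.
Check A_1: distance² to centre = 6.25 ≤ 81.25, so it lies inside.
All remaining points lie in this disk, and no smaller disk contains both endpoints, so this is the minimum enclosing circle.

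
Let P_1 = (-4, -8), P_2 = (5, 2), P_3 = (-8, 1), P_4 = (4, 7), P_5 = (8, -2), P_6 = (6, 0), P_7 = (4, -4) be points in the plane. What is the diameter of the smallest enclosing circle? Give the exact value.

17

The farthest pair is P_1–P_4 with squared distance 289. The circle on this segment as diameter has centre (0, -0.5) and r² = 289/4 = 72.25.
Check P_2: distance² to centre = 31.25 ≤ 72.25, so it lies inside.
All remaining points lie in this disk, and no smaller disk contains both endpoints, so this is the minimum enclosing circle.
Diameter = 2r = 2√(72.25) = 17.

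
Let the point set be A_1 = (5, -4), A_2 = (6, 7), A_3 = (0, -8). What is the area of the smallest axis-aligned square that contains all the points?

The bounding box has width 6 and height 15.
An axis-aligned square enclosing the set must have side ≥ max(width, height).
So the minimum side is max(6, 15) = 15.
Area = 15² = 225.

225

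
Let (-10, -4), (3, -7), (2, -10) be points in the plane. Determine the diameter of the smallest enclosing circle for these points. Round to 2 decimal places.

Call the three points A, B, C in the order given.
Side lengths²: AB² = 178, AC² = 180, BC² = 10.
Since AC² = 180 < 178 + 10 = 188, the triangle is acute, so the smallest enclosing circle is the circumcircle.
Circumcentre = (-26/7, -45/7), r² = 2225/49.
Diameter = 2r = 2√(2225/49) ≈ 13.48.

13.48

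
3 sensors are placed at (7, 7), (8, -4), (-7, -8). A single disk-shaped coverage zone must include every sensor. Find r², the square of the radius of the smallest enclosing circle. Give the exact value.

105.25

Call the three points A, B, C in the order given.
Side lengths²: AB² = 122, AC² = 421, BC² = 241.
Since AC² = 421 ≥ 241 + 122 = 363, the angle opposite AC is not acute, so the smallest enclosing circle has AC as diameter.
Centre = midpoint of AC = (0, -0.5), r² = 421/4 = 105.25.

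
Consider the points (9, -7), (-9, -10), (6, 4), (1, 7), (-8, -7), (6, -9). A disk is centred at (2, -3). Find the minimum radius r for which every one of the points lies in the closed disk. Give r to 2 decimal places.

The required radius is the distance from (2, -3) to the farthest point.
Squared distances: 65, 170, 65, 101, 116, 52.
Maximum is 170, attained at (-9, -10).
r = √170 ≈ 13.04.

13.04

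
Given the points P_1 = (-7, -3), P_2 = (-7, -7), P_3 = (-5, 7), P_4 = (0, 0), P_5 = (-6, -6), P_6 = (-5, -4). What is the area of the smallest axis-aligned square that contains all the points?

The bounding box has width 7 and height 14.
An axis-aligned square enclosing the set must have side ≥ max(width, height).
So the minimum side is max(7, 14) = 14.
Area = 14² = 196.

196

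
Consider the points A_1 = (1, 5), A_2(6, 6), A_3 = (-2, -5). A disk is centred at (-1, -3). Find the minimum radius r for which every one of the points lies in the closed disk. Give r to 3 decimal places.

The required radius is the distance from (-1, -3) to the farthest point.
Squared distances: 68, 130, 5.
Maximum is 130, attained at A_2.
r = √130 ≈ 11.402.

11.402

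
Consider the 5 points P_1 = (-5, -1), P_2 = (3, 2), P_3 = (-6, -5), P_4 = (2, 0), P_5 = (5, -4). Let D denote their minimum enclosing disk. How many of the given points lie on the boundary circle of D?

3

The minimum enclosing circle of a finite set is fixed by two of the points (as a diameter) or three (as a circumcircle).
The minimum enclosing circle is determined by three boundary points: P_2, P_3, P_5.
Their circumcentre is (-23/34, -87/34) with r² = 19825/578.
The farthest remaining point P_1 is at distance² 12209/578 ≤ 19825/578.
The points at distance exactly r from the centre are P_2, P_3, P_5 — 3 points.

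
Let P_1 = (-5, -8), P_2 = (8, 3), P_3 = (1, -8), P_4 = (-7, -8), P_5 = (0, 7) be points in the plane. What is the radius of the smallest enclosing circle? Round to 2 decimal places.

9.30

A smallest enclosing disk is always determined by at most three of the input points on its boundary.
The minimum enclosing circle is determined by three boundary points: P_2, P_4, P_5.
Their circumcentre is (13/37, -85/37) with r² = 118505/1369.
The farthest remaining point P_1 is at distance² 83725/1369 ≤ 118505/1369.
r = √(118505/1369) ≈ 9.30.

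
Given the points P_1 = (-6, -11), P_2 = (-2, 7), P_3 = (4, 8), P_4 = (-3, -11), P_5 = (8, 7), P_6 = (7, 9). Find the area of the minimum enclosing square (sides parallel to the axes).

400

The bounding box has width 14 and height 20.
An axis-aligned square enclosing the set must have side ≥ max(width, height).
So the minimum side is max(14, 20) = 20.
Area = 20² = 400.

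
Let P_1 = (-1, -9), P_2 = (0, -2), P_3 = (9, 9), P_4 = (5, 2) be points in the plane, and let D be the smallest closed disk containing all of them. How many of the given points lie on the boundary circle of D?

2

A smallest enclosing disk is always determined by at most three of the input points on its boundary.
The farthest pair is P_1–P_3 with squared distance 424. The circle on this segment as diameter has centre (4, 0) and r² = 424/4 = 106.
Check P_2: distance² to centre = 20 ≤ 106, so it lies inside.
All remaining points lie in this disk, and no smaller disk contains both endpoints, so this is the minimum enclosing circle.
The points at distance exactly r from the centre are P_1, P_3 — 2 points.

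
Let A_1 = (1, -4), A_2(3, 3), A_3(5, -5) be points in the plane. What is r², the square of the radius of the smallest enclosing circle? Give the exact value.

15317/900

Side lengths²: A_1A_2² = 53, A_1A_3² = 17, A_2A_3² = 68.
Since A_2A_3² = 68 < 53 + 17 = 70, the triangle is acute, so the smallest enclosing circle is the circumcircle.
Circumcentre = (58/15, -31/30), r² = 15317/900.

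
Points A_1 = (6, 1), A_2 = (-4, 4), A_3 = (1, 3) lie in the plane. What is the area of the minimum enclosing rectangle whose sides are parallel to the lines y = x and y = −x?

In coordinates u = x + y, v = x − y the rectangle is axis-aligned; the map (x,y)→(u,v) scales areas by 2.
u-values: 7, 0, 4; range = 7 − 0 = 7.
v-values: 5, -8, -2; range = 5 − (-8) = 13.
Area = (7 × 13) / 2 = 45.5.

45.5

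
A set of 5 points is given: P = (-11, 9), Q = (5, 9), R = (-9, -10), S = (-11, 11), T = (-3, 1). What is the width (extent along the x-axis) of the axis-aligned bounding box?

max x = 5, min x = -11, so width = 16.

16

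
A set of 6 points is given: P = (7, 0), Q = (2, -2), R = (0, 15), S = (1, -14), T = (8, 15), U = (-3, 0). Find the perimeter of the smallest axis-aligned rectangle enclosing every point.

Width = max x − min x = 8 − (-3) = 11.
Height = max y − min y = 15 − (-14) = 29.
Perimeter = 2(11 + 29) = 80.

80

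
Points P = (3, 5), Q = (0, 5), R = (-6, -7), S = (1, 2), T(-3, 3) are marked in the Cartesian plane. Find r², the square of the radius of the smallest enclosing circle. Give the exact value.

56.25

The minimum enclosing circle of a finite set is fixed by two of the points (as a diameter) or three (as a circumcircle).
The farthest pair is P–R with squared distance 225. The circle on this segment as diameter has centre (-1.5, -1) and r² = 225/4 = 56.25.
Check Q: distance² to centre = 38.25 ≤ 56.25, so it lies inside.
All remaining points lie in this disk, and no smaller disk contains both endpoints, so this is the minimum enclosing circle.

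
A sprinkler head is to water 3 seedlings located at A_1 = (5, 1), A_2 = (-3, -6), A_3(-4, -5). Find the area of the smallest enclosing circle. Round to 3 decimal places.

Side lengths²: A_1A_2² = 113, A_1A_3² = 117, A_2A_3² = 2.
Since A_1A_3² = 117 ≥ 113 + 2 = 115, the angle opposite A_1A_3 is not acute, so the smallest enclosing circle has A_1A_3 as diameter.
Centre = midpoint of A_1A_3 = (0.5, -2), r² = 117/4 = 29.25.
Area = π·r² = π·29.25 ≈ 91.892.

91.892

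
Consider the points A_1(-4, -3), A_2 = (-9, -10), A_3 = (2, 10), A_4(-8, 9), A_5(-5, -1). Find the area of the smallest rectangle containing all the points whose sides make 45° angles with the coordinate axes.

In coordinates u = x + y, v = x − y the rectangle is axis-aligned; the map (x,y)→(u,v) scales areas by 2.
u-values: -7, -19, 12, 1, -6; range = 12 − (-19) = 31.
v-values: -1, 1, -8, -17, -4; range = 1 − (-17) = 18.
Area = (31 × 18) / 2 = 279.

279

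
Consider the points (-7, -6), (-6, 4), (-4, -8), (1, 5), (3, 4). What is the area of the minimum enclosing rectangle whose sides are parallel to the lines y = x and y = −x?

140

In coordinates u = x + y, v = x − y the rectangle is axis-aligned; the map (x,y)→(u,v) scales areas by 2.
u-values: -13, -2, -12, 6, 7; range = 7 − (-13) = 20.
v-values: -1, -10, 4, -4, -1; range = 4 − (-10) = 14.
Area = (20 × 14) / 2 = 140.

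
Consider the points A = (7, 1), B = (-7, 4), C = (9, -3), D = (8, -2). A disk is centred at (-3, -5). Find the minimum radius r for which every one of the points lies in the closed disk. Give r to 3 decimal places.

12.166

The required radius is the distance from (-3, -5) to the farthest point.
Squared distances: 136, 97, 148, 130.
Maximum is 148, attained at C.
r = √148 ≈ 12.166.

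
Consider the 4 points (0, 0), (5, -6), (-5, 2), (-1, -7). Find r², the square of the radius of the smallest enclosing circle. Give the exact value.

By Welzl's lemma the MEC is supported by two points (diametrically opposite) or three points (on a circumcircle).
The farthest pair is (5, -6)–(-5, 2) with squared distance 164. The circle on this segment as diameter has centre (0, -2) and r² = 164/4 = 41.
Check (0, 0): distance² to centre = 4 ≤ 41, so it lies inside.
All remaining points lie in this disk, and no smaller disk contains both endpoints, so this is the minimum enclosing circle.

41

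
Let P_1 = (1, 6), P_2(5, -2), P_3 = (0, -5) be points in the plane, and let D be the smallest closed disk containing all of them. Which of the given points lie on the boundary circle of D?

P_1, P_3

Side lengths²: P_1P_2² = 80, P_1P_3² = 122, P_2P_3² = 34.
Since P_1P_3² = 122 ≥ 80 + 34 = 114, the angle opposite P_1P_3 is not acute, so the smallest enclosing circle has P_1P_3 as diameter.
Centre = midpoint of P_1P_3 = (0.5, 0.5), r² = 122/4 = 30.5.
The points at distance exactly r from the centre are P_1, P_3 — 2 points.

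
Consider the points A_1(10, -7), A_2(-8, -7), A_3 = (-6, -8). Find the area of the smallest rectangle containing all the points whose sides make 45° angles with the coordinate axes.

In coordinates u = x + y, v = x − y the rectangle is axis-aligned; the map (x,y)→(u,v) scales areas by 2.
u-values: 3, -15, -14; range = 3 − (-15) = 18.
v-values: 17, -1, 2; range = 17 − (-1) = 18.
Area = (18 × 18) / 2 = 162.

162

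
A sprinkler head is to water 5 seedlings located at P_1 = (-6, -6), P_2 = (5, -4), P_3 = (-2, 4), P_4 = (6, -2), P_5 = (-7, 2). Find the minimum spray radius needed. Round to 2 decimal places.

A smallest enclosing disk is always determined by at most three of the input points on its boundary.
The minimum enclosing circle is determined by three boundary points: P_1, P_4, P_5.
Their circumcentre is (-0.9, -1.3) with r² = 48.1.
The farthest remaining point P_2 is at distance² 42.1 ≤ 48.1.
r = √(48.1) ≈ 6.94.

6.94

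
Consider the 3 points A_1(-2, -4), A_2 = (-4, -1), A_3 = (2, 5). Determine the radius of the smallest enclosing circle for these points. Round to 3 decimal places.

Side lengths²: A_1A_2² = 13, A_1A_3² = 97, A_2A_3² = 72.
Since A_1A_3² = 97 ≥ 72 + 13 = 85, the angle opposite A_1A_3 is not acute, so the smallest enclosing circle has A_1A_3 as diameter.
Centre = midpoint of A_1A_3 = (0, 0.5), r² = 97/4 = 24.25.
r = √(24.25) ≈ 4.924.

4.924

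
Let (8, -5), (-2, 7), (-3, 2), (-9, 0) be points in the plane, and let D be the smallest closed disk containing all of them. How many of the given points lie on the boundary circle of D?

A smallest enclosing disk is always determined by at most three of the input points on its boundary.
The minimum enclosing circle is determined by three boundary points: (8, -5), (-2, 7), (-9, 0).
Their circumcentre is (-3/11, -19/11) with r² = 9577/121.
The farthest remaining point (-3, 2) is at distance² 2581/121 ≤ 9577/121.
The points at distance exactly r from the centre are (8, -5), (-2, 7), (-9, 0) — 3 points.

3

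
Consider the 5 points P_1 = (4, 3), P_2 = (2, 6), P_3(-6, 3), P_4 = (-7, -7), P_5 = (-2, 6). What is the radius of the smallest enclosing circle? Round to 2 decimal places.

7.91

The minimum enclosing circle of a finite set is fixed by two of the points (as a diameter) or three (as a circumcircle).
The farthest pair is P_2–P_4 with squared distance 250. The circle on this segment as diameter has centre (-2.5, -0.5) and r² = 250/4 = 62.5.
Check P_1: distance² to centre = 54.5 ≤ 62.5, so it lies inside.
All remaining points lie in this disk, and no smaller disk contains both endpoints, so this is the minimum enclosing circle.
r = √(62.5) ≈ 7.91.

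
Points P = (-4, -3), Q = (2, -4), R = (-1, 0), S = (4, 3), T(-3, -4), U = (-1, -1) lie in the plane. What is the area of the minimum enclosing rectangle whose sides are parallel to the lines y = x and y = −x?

In coordinates u = x + y, v = x − y the rectangle is axis-aligned; the map (x,y)→(u,v) scales areas by 2.
u-values: -7, -2, -1, 7, -7, -2; range = 7 − (-7) = 14.
v-values: -1, 6, -1, 1, 1, 0; range = 6 − (-1) = 7.
Area = (14 × 7) / 2 = 49.

49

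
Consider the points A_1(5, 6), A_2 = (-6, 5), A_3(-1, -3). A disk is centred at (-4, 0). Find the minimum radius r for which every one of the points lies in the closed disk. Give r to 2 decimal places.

10.82

The required radius is the distance from (-4, 0) to the farthest point.
Squared distances: 117, 29, 18.
Maximum is 117, attained at A_1.
r = √117 ≈ 10.82.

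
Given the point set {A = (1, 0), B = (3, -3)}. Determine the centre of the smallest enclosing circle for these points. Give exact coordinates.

The smallest circle enclosing two points has them as diameter endpoints.
Centre = midpoint = (2, -1.5); r² = |AB|²/4 = 13/4 = 3.25.
Centre = (2, -1.5).

(2, -1.5)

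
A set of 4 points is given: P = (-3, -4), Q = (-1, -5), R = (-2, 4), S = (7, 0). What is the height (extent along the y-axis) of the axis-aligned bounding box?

9

max y = 4, min y = -5, so height = 9.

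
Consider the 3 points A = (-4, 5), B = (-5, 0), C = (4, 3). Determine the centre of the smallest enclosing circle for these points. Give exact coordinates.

(-4/7, 12/7)

Side lengths²: AB² = 26, AC² = 68, BC² = 90.
Since BC² = 90 < 68 + 26 = 94, the triangle is acute, so the smallest enclosing circle is the circumcircle.
Circumcentre = (-4/7, 12/7), r² = 1105/49.
Centre = (-4/7, 12/7).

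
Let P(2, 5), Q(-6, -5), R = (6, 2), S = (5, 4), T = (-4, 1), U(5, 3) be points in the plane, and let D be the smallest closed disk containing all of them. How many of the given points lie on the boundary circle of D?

A smallest enclosing disk is always determined by at most three of the input points on its boundary.
The farthest pair is Q–S with squared distance 202. The circle on this segment as diameter has centre (-0.5, -0.5) and r² = 202/4 = 50.5.
Check P: distance² to centre = 36.5 ≤ 50.5, so it lies inside.
All remaining points lie in this disk, and no smaller disk contains both endpoints, so this is the minimum enclosing circle.
The points at distance exactly r from the centre are Q, S — 2 points.

2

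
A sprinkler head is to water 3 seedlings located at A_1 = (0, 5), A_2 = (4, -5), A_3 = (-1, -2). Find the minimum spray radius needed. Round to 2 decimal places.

Side lengths²: A_1A_2² = 116, A_1A_3² = 50, A_2A_3² = 34.
Since A_1A_2² = 116 ≥ 50 + 34 = 84, the angle opposite A_1A_2 is not acute, so the smallest enclosing circle has A_1A_2 as diameter.
Centre = midpoint of A_1A_2 = (2, 0), r² = 116/4 = 29.
r = √29 ≈ 5.39.

5.39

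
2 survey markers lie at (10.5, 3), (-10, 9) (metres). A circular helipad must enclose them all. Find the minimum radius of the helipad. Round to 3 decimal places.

The smallest circle enclosing two points has them as diameter endpoints.
Centre = midpoint = (0.25, 6); r² = |(10.5, 3)−(-10, 9)|²/4 = 456.25/4 = 114.0625.
r = √(114.0625) ≈ 10.680.

10.680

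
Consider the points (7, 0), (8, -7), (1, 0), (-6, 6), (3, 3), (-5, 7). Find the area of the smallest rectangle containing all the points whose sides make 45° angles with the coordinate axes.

94.5

In coordinates u = x + y, v = x − y the rectangle is axis-aligned; the map (x,y)→(u,v) scales areas by 2.
u-values: 7, 1, 1, 0, 6, 2; range = 7 − 0 = 7.
v-values: 7, 15, 1, -12, 0, -12; range = 15 − (-12) = 27.
Area = (7 × 27) / 2 = 94.5.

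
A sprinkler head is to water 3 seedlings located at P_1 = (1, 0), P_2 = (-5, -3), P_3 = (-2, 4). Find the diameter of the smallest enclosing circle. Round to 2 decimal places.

7.74

Side lengths²: P_1P_2² = 45, P_1P_3² = 25, P_2P_3² = 58.
Since P_2P_3² = 58 < 45 + 25 = 70, the triangle is acute, so the smallest enclosing circle is the circumcircle.
Circumcentre = (-63/22, 5/22), r² = 3625/242.
Diameter = 2r = 2√(3625/242) ≈ 7.74.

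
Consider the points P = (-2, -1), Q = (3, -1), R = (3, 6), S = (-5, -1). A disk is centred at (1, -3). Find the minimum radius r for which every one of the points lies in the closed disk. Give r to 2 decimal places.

9.22

The required radius is the distance from (1, -3) to the farthest point.
Squared distances: 13, 8, 85, 40.
Maximum is 85, attained at R.
r = √85 ≈ 9.22.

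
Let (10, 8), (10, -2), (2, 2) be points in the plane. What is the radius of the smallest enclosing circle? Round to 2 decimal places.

5.59

Call the three points A, B, C in the order given.
Side lengths²: AB² = 100, AC² = 100, BC² = 80.
Since AC² = 100 < 100 + 80 = 180, the triangle is acute, so the smallest enclosing circle is the circumcircle.
Circumcentre = (7.5, 3), r² = 31.25.
r = √(31.25) ≈ 5.59.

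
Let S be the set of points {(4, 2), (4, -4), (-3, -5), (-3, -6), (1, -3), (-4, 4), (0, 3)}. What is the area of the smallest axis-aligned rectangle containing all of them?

x ranges over [-4, 4], width 8.
y ranges over [-6, 4], height 10.
Area = 8 × 10 = 80.

80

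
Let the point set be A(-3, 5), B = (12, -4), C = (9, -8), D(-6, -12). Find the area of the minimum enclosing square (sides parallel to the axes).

324

The bounding box has width 18 and height 17.
An axis-aligned square enclosing the set must have side ≥ max(width, height).
So the minimum side is max(18, 17) = 18.
Area = 18² = 324.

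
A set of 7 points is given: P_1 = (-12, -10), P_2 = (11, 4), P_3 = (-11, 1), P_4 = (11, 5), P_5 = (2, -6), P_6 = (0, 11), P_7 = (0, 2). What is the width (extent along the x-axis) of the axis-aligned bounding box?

23

max x = 11, min x = -12, so width = 23.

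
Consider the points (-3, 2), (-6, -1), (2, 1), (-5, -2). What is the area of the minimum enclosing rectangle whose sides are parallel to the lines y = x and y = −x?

30

In coordinates u = x + y, v = x − y the rectangle is axis-aligned; the map (x,y)→(u,v) scales areas by 2.
u-values: -1, -7, 3, -7; range = 3 − (-7) = 10.
v-values: -5, -5, 1, -3; range = 1 − (-5) = 6.
Area = (10 × 6) / 2 = 30.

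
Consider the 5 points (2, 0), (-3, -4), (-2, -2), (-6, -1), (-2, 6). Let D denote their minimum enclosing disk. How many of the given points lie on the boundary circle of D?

2

The farthest pair is (-3, -4)–(-2, 6) with squared distance 101. The circle on this segment as diameter has centre (-2.5, 1) and r² = 101/4 = 25.25.
Check (2, 0): distance² to centre = 21.25 ≤ 25.25, so it lies inside.
All remaining points lie in this disk, and no smaller disk contains both endpoints, so this is the minimum enclosing circle.
The points at distance exactly r from the centre are (-3, -4), (-2, 6) — 2 points.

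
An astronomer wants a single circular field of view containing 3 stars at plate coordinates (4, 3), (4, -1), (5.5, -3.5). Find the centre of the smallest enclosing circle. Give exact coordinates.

(4.75, -0.25)

Call the three points A, B, C in the order given.
Side lengths²: AB² = 16, AC² = 44.5, BC² = 8.5.
Since AC² = 44.5 ≥ 16 + 8.5 = 24.5, the angle opposite AC is not acute, so the smallest enclosing circle has AC as diameter.
Centre = midpoint of AC = (4.75, -0.25), r² = 44.5/4 = 11.125.
Centre = (4.75, -0.25).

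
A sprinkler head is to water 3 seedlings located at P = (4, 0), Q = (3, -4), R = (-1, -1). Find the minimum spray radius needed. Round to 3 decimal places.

Side lengths²: PQ² = 17, PR² = 26, QR² = 25.
Since PR² = 26 < 25 + 17 = 42, the triangle is acute, so the smallest enclosing circle is the circumcircle.
Circumcentre = (65/38, -59/38), r² = 5525/722.
r = √(5525/722) ≈ 2.766.

2.766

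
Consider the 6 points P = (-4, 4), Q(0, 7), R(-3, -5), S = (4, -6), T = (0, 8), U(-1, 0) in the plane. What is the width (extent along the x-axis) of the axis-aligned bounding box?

8

max x = 4, min x = -4, so width = 8.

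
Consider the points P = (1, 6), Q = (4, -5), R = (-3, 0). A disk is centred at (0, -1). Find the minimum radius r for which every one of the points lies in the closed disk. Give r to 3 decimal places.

The required radius is the distance from (0, -1) to the farthest point.
Squared distances: 50, 32, 10.
Maximum is 50, attained at P.
r = √50 ≈ 7.071.

7.071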